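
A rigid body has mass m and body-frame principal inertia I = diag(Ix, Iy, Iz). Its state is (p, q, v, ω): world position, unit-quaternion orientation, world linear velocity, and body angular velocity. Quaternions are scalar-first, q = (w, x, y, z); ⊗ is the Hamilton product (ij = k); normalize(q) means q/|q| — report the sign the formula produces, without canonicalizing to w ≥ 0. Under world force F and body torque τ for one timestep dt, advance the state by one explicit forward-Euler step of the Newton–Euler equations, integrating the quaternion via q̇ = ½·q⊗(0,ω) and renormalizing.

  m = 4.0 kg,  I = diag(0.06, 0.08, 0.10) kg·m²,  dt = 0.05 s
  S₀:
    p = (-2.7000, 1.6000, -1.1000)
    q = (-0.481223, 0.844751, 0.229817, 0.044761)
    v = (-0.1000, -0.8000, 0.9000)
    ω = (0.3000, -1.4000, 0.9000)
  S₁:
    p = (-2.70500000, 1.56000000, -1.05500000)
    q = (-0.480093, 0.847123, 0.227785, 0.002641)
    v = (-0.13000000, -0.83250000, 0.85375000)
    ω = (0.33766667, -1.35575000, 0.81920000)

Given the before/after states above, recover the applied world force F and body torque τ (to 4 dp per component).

F = (-2.4000, -2.6000, -3.7000)
τ = (0.0200, 0.0600, -0.1700)

velocity change Δv = (-0.03000000, -0.03250000, -0.04625000)
m·(v₁−v₀)/dt = (-2.4000, -2.6000, -3.7000)
ω₁ − ω₀ = (0.03766667, 0.04425000, -0.08080000)
gyro term ω₀×Iω₀ = (-0.0252, -0.0108, -0.0084)
applied torque τ = (0.0200, 0.0600, -0.1700)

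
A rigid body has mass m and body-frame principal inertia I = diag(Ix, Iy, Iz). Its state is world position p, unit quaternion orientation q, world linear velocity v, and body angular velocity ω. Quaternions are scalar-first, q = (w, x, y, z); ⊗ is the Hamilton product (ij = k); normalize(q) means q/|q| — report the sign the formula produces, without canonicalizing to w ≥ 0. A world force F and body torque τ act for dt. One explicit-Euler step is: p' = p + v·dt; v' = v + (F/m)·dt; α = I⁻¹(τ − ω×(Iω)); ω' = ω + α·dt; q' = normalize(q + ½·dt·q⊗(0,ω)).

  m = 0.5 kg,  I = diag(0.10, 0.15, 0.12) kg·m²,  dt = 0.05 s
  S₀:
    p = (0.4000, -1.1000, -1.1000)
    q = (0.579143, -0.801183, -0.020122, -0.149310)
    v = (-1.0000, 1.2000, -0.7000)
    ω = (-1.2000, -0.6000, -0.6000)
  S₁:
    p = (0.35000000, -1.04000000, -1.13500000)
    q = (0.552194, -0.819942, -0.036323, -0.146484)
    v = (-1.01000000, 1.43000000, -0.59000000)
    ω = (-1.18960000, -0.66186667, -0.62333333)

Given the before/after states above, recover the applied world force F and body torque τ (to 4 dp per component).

F = (-0.1000, 2.3000, 1.1000)
τ = (0.0100, -0.2000, -0.0200)

v₁ − v₀ = (-0.01000000, 0.23000000, 0.11000000)
applied force F = (-0.1000, 2.3000, 1.1000)
ω₁ − ω₀ = (0.01040000, -0.06186667, -0.02333333)
gyro term ω₀×Iω₀ = (-0.0108, -0.0144, 0.0360)
τ = I·(Δω/dt) + ω₀×(Iω₀) = (0.0100, -0.2000, -0.0200)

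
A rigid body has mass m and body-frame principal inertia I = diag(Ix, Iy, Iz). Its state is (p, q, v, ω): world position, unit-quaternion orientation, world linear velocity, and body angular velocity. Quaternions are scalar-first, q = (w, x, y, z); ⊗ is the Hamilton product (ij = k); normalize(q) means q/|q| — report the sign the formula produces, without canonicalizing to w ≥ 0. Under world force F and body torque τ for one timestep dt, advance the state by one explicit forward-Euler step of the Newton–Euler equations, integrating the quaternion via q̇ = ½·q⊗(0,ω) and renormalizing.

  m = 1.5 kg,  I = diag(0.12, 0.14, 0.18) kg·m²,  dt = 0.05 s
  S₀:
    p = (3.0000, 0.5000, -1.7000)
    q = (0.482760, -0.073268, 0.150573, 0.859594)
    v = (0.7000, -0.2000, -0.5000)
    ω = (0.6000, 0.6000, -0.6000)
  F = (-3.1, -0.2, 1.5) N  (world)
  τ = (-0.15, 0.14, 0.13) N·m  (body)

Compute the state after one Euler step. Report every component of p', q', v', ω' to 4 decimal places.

p' = (3.0350, 0.4900, -1.7250)
q' = (0.4943, -0.0812, 0.1696, 0.8487)
v' = (0.5967, -0.2067, -0.4500)
ω' = (0.5435, 0.6423, -0.5659)

a = (-2.0667, -0.1333, 1.0000)
p + v·dt = (3.0350, 0.4900, -1.7250)
new velocity v' = (0.5967, -0.2067, -0.4500)
precession coupling ω×(Iω) = (-0.0144, 0.0216, 0.0072)
(τ − ω×Iω)/I = (-1.1300, 0.8457, 0.6822)
ω' = ω + α·dt = (0.5435, 0.6423, -0.5659)
2q̇ = q⊗(0,ω) = (0.4693734, -0.3164442, 0.7614516, -0.4239606)
updated quaternion q' = (0.4943, -0.0812, 0.1696, 0.8487)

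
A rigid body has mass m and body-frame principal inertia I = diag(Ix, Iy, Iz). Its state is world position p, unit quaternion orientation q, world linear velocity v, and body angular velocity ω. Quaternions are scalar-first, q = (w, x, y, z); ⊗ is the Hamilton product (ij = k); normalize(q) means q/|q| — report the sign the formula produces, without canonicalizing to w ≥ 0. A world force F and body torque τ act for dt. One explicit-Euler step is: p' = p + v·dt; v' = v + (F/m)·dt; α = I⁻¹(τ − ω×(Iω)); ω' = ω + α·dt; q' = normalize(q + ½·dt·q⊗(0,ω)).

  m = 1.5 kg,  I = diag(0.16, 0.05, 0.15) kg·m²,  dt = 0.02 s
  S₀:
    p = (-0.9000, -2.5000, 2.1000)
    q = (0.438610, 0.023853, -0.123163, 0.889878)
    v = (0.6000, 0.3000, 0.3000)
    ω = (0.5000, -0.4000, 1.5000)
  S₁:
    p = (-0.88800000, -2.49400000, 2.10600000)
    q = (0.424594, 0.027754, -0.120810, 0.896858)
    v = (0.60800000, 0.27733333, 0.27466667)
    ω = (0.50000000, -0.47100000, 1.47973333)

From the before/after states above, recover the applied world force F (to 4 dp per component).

Δv = v₁−v₀ = (0.00800000, -0.02266667, -0.02533333)
F = m·Δv/dt = (0.6000, -1.7000, -1.9000)

F = (0.6000, -1.7000, -1.9000)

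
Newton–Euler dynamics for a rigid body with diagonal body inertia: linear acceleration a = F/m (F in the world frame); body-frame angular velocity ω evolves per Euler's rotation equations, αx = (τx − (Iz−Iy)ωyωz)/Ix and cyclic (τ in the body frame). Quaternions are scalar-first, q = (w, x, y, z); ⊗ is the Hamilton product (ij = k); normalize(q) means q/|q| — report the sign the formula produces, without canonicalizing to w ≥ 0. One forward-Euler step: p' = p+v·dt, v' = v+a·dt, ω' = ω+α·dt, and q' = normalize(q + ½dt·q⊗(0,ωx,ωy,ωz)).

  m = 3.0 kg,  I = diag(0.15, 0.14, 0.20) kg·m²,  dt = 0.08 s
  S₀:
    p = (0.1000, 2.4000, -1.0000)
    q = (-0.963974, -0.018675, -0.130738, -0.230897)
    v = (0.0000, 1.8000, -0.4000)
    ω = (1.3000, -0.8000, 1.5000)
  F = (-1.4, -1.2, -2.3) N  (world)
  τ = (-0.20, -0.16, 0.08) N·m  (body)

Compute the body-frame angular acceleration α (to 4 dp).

α = (-0.8533, -0.4464, 0.3480)

gyro term ω×Iω = (-0.0720, -0.0975, 0.0104)
angular accel α = (-0.8533, -0.4464, 0.3480)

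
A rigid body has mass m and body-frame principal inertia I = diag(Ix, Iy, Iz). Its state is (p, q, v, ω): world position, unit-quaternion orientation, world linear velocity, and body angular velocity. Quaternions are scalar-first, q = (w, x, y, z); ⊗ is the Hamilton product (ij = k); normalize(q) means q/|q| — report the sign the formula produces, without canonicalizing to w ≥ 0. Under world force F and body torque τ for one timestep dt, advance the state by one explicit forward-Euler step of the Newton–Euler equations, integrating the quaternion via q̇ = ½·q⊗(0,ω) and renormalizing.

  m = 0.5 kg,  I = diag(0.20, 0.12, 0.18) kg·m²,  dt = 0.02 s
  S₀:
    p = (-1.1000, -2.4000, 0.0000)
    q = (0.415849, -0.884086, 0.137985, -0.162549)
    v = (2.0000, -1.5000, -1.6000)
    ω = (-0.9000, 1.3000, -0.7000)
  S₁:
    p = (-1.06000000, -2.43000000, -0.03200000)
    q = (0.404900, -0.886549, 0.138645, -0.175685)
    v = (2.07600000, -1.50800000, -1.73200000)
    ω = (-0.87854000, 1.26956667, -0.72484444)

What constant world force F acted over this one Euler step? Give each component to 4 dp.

Δv = v₁−v₀ = (0.07600000, -0.00800000, -0.13200000)
F = m·Δv/dt = (1.9000, -0.2000, -3.3000)

F = (1.9000, -0.2000, -3.3000)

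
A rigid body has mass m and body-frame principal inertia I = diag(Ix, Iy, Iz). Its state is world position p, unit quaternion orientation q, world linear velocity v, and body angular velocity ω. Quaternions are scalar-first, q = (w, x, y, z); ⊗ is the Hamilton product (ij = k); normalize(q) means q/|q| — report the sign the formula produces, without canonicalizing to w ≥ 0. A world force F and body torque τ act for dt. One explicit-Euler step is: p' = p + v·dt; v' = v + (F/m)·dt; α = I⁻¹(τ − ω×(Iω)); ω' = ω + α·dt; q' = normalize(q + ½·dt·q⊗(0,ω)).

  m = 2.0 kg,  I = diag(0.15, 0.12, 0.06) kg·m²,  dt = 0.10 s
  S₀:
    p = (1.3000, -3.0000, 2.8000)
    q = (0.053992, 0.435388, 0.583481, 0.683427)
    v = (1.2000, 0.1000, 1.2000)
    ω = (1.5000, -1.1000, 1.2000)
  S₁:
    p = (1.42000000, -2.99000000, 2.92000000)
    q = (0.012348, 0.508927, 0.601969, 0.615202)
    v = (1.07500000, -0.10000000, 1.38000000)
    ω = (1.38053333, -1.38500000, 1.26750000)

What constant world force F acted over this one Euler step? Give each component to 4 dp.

v₁ − v₀ = (-0.12500000, -0.20000000, 0.18000000)
m·(v₁−v₀)/dt = (-2.5000, -4.0000, 3.6000)

F = (-2.5000, -4.0000, 3.6000)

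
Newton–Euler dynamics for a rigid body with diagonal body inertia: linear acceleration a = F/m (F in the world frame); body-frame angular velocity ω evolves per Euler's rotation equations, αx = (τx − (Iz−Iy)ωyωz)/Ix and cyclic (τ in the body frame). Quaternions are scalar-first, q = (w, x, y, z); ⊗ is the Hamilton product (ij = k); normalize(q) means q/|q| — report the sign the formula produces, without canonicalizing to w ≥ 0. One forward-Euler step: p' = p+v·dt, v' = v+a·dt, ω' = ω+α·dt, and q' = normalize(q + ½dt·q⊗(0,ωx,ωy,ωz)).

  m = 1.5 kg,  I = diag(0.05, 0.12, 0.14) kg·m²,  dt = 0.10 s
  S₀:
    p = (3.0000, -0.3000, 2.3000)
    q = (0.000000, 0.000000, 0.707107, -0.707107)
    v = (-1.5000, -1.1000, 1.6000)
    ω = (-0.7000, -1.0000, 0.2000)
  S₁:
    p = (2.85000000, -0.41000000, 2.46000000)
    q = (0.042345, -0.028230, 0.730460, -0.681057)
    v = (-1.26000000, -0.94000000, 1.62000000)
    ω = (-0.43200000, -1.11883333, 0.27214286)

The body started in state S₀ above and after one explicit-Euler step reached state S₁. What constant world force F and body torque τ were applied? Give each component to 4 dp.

F = (3.6000, 2.4000, 0.3000)
τ = (0.1300, -0.1300, 0.1500)

ω₁ − ω₀ = (0.26800000, -0.11883333, 0.07214286)
gyro term ω₀×Iω₀ = (-0.0040, 0.0126, 0.0490)
I·α + gyro = (0.1300, -0.1300, 0.1500)
v₁ − v₀ = (0.24000000, 0.16000000, 0.02000000)
applied force F = (3.6000, 2.4000, 0.3000)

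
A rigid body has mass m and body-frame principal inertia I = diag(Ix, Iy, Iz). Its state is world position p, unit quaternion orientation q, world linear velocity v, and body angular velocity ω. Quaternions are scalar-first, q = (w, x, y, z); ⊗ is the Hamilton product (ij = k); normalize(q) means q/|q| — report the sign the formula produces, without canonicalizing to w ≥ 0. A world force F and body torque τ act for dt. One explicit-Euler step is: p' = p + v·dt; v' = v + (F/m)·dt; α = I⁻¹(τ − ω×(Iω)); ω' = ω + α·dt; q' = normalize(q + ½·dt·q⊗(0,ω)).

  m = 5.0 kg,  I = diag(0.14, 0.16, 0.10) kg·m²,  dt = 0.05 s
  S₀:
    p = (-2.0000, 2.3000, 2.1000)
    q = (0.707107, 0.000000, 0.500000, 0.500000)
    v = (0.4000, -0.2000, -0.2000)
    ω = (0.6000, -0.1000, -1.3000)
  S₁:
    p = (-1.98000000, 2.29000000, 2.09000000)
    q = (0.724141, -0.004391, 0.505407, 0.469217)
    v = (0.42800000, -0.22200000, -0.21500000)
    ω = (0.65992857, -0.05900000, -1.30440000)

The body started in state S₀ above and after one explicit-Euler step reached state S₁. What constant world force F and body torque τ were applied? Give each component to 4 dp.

ω₁ − ω₀ = (0.05992857, 0.04100000, -0.00440000)
precession coupling = (-0.0078, -0.0312, -0.0012)
τ = I·(Δω/dt) + ω₀×(Iω₀) = (0.1600, 0.1000, -0.0100)
v₁ − v₀ = (0.02800000, -0.02200000, -0.01500000)
applied force F = (2.8000, -2.2000, -1.5000)

F = (2.8000, -2.2000, -1.5000)
τ = (0.1600, 0.1000, -0.0100)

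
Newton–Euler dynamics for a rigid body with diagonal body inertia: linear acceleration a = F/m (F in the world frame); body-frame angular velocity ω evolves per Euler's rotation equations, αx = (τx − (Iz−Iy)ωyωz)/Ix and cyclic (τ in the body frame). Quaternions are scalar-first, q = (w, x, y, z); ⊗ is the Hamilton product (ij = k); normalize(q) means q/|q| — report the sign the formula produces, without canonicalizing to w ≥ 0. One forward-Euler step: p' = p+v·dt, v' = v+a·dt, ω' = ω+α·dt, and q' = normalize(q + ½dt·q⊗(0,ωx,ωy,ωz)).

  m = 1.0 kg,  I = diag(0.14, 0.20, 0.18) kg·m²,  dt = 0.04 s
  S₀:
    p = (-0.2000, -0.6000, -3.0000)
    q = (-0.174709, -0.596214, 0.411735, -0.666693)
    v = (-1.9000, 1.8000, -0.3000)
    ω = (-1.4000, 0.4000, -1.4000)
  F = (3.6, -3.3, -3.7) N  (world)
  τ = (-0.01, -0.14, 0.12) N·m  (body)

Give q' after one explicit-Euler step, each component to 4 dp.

q⊗(0,ω) = (-1.9327638, -0.0651592, 0.0287870, 0.5825360)
q + ½dt·q⊗(0,ω), renormalized = (-0.2132, -0.5970, 0.4120, -0.6545)

q' = (-0.2132, -0.5970, 0.4120, -0.6545)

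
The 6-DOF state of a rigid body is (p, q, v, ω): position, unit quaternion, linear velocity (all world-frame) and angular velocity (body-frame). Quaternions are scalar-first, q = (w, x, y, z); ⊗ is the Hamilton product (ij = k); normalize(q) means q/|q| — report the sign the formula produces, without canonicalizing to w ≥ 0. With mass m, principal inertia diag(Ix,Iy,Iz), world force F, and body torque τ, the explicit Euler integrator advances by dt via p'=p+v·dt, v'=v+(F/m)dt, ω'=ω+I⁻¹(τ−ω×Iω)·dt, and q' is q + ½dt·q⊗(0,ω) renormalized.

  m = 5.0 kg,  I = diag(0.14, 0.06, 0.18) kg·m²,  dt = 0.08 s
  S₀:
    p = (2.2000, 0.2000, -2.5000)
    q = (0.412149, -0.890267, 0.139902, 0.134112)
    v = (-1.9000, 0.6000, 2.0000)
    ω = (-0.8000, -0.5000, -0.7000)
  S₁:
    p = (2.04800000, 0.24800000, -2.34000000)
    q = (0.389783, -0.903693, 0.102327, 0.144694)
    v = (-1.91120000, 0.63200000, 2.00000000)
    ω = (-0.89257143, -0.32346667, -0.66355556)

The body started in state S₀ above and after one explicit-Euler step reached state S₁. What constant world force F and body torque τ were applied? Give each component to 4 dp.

F = (-0.7000, 2.0000, 0.0000)
τ = (-0.1200, 0.1100, 0.0500)

rate change Δω = (-0.09257143, 0.17653333, 0.03644444)
precession coupling = (0.0420, -0.0224, -0.0320)
I·α + gyro = (-0.1200, 0.1100, 0.0500)
velocity change Δv = (-0.01120000, 0.03200000, 0.00000000)
applied force F = (-0.7000, 2.0000, 0.0000)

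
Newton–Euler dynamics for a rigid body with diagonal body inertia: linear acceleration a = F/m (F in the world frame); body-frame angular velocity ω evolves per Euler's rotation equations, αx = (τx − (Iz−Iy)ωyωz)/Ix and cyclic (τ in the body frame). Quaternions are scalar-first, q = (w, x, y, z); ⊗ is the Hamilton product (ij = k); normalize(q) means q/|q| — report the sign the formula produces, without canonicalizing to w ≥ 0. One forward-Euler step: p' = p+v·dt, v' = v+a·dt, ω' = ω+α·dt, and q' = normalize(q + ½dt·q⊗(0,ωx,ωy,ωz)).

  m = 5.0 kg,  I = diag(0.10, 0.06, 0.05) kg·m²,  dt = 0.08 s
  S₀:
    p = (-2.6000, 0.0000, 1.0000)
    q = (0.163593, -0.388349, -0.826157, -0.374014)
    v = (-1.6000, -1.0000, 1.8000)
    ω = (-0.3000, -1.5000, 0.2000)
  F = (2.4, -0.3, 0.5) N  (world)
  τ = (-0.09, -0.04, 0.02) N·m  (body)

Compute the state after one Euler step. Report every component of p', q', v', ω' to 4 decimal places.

new position p' = (-2.7280, -0.0800, 1.1440)
new velocity v' = (-1.5616, -1.0048, 1.8080)
(τ − ω×Iω)/I = (-0.9300, -0.6167, 0.7600)
ω + α·dt = (-0.3744, -1.5493, 0.2608)
q⊗(0,ω) = (-1.2809374, -0.7753303, -0.0555155, 0.3673950)
q' = normalize(q + ½dt·q⊗(0,ω)) = (0.1121, -0.4186, -0.8268, -0.3586)

p' = (-2.7280, -0.0800, 1.1440)
q' = (0.1121, -0.4186, -0.8268, -0.3586)
v' = (-1.5616, -1.0048, 1.8080)
ω' = (-0.3744, -1.5493, 0.2608)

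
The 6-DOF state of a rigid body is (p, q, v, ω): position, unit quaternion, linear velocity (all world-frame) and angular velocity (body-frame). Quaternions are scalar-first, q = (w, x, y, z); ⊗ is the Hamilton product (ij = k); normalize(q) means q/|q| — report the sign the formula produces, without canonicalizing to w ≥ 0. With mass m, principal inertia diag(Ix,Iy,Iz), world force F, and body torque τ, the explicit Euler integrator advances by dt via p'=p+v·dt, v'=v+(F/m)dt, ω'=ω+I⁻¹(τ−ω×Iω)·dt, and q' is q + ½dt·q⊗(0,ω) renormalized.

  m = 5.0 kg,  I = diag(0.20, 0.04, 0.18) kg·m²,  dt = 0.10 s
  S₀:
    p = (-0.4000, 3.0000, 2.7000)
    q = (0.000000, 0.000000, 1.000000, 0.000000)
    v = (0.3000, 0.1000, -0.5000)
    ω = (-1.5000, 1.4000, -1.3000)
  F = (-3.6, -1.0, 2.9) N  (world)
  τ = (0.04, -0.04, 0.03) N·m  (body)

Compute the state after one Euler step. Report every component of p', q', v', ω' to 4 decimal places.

p' = (-0.3700, 3.0100, 2.6500)
q' = (-0.0695, -0.0645, 0.9927, 0.0745)
v' = (0.2280, 0.0800, -0.4420)
ω' = (-1.3526, 1.2025, -1.4700)

gyro term ω×Iω = (-0.2548, 0.0390, 0.3360)
(τ − ω×Iω)/I = (1.4740, -1.9750, -1.7000)
new body rate ω' = (-1.3526, 1.2025, -1.4700)
2q̇ = q⊗(0,ω) = (-1.4000000, -1.3000000, 0.0000000, 1.5000000)
updated quaternion q' = (-0.0695, -0.0645, 0.9927, 0.0745)
p + v·dt = (-0.3700, 3.0100, 2.6500)
new velocity v' = (0.2280, 0.0800, -0.4420)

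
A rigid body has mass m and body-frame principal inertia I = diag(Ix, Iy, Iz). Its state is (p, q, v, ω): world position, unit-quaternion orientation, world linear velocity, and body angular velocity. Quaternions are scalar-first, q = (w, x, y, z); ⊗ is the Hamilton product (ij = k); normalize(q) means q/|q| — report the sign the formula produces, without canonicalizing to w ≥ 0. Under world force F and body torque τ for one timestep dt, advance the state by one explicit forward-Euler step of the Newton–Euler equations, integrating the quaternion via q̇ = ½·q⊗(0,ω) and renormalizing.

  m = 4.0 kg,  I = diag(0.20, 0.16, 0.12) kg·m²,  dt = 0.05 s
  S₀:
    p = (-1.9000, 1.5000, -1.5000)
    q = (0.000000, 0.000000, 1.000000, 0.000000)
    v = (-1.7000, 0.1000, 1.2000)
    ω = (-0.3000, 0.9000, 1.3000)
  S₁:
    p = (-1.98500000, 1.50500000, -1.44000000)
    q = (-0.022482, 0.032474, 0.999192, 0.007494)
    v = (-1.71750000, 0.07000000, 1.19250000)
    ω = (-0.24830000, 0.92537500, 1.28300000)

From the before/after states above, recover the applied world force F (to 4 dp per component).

F = (-1.4000, -2.4000, -0.6000)

Δv = v₁−v₀ = (-0.01750000, -0.03000000, -0.00750000)
m·(v₁−v₀)/dt = (-1.4000, -2.4000, -0.6000)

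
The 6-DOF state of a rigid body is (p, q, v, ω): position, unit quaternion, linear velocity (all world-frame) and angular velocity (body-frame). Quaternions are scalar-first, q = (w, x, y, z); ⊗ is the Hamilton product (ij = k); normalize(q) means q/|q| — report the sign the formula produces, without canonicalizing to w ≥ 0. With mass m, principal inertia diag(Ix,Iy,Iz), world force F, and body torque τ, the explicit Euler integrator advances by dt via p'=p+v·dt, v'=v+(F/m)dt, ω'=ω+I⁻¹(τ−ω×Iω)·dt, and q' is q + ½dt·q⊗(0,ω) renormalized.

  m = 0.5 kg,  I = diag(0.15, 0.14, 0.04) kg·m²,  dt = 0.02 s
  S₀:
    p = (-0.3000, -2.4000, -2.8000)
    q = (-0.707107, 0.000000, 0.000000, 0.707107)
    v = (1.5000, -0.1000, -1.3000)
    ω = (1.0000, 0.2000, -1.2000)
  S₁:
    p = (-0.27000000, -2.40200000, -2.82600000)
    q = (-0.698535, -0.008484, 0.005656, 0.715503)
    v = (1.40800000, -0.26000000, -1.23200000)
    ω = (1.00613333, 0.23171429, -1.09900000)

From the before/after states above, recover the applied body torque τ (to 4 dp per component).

τ = (0.0700, 0.0900, 0.2000)

rate change Δω = (0.00613333, 0.03171429, 0.10100000)
applied torque τ = (0.0700, 0.0900, 0.2000)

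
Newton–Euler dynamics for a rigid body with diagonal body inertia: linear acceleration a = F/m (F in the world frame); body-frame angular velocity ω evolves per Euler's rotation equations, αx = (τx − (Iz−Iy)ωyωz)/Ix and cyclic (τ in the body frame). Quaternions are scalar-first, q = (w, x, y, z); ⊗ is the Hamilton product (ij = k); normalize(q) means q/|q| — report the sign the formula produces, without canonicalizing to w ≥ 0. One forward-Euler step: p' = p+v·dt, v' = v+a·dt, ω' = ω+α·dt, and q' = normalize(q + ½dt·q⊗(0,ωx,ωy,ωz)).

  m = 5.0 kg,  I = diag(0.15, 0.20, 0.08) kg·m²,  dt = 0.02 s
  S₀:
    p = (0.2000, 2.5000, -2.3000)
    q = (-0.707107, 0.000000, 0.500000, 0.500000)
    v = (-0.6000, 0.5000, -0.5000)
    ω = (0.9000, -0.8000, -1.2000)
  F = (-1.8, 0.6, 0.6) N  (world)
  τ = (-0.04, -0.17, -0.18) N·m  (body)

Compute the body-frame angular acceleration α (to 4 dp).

precession coupling ω×(Iω) = (-0.1152, -0.0756, -0.0360)
angular accel α = (0.5013, -0.4720, -1.8000)

α = (0.5013, -0.4720, -1.8000)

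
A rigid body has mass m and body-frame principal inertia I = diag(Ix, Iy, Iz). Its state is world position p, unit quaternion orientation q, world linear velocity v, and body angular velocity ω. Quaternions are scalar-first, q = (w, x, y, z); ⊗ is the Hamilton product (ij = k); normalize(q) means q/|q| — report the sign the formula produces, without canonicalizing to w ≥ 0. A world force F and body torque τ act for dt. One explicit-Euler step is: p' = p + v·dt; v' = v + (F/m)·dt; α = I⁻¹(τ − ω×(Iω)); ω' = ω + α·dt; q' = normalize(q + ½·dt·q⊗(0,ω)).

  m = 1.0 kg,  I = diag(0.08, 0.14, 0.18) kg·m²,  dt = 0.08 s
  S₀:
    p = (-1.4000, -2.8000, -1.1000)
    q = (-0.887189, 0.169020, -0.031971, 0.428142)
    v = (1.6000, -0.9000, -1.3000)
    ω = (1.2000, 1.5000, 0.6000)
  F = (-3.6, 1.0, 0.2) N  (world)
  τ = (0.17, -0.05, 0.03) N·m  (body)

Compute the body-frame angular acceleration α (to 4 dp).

α = (1.6750, 0.1571, -0.4333)

gyro term ω×Iω = (0.0360, -0.0720, 0.1080)
(τ − ω×Iω)/I = (1.6750, 0.1571, -0.4333)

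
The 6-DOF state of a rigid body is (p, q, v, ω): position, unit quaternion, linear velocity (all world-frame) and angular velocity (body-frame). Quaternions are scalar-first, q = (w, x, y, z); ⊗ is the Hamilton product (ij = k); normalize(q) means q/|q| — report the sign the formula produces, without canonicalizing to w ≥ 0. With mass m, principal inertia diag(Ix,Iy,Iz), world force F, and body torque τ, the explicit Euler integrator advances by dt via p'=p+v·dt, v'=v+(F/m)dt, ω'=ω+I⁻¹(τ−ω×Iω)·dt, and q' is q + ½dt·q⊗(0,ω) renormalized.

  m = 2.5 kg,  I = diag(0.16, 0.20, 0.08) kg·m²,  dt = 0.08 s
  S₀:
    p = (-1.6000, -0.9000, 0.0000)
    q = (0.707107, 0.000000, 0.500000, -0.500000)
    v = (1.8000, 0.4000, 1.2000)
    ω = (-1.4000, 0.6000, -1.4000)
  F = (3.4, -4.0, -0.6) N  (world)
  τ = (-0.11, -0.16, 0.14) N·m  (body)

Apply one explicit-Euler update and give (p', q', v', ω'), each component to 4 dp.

new position p' = (-1.4560, -0.8680, 0.0960)
v + (F/m)dt = (1.9088, 0.2720, 1.1808)
ω×(Iω) gyroscopic = (0.1008, 0.1568, -0.0336)
α = I⁻¹(τ − ω×Iω) = (-1.3175, -1.5840, 2.1700)
new body rate ω' = (-1.5054, 0.4733, -1.2264)
2q̇ = q⊗(0,ω) = (-1.0000000, -1.3899498, 1.1242642, -0.2899498)
q + ½dt·q⊗(0,ω), renormalized = (0.6648, -0.0554, 0.5431, -0.5099)

p' = (-1.4560, -0.8680, 0.0960)
q' = (0.6648, -0.0554, 0.5431, -0.5099)
v' = (1.9088, 0.2720, 1.1808)
ω' = (-1.5054, 0.4733, -1.2264)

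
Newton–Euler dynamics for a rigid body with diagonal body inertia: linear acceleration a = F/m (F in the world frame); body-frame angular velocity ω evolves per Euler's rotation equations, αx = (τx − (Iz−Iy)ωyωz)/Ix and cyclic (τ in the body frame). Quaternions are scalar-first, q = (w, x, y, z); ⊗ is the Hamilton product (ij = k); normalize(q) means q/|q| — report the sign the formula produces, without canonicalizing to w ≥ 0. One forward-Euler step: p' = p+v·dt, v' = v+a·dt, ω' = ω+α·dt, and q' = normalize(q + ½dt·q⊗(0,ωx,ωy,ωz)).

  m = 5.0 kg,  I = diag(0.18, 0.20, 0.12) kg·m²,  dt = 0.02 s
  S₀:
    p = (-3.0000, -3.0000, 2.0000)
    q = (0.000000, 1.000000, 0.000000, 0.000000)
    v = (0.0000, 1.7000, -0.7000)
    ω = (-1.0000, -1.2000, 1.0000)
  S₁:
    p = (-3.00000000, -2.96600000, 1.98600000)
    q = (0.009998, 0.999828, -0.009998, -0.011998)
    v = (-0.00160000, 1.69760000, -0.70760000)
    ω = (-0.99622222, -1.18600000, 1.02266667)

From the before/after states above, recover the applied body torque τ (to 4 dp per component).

ω₁ − ω₀ = (0.00377778, 0.01400000, 0.02266667)
ω₀×(Iω₀) = (0.0960, -0.0600, 0.0240)
τ = I·(Δω/dt) + ω₀×(Iω₀) = (0.1300, 0.0800, 0.1600)

τ = (0.1300, 0.0800, 0.1600)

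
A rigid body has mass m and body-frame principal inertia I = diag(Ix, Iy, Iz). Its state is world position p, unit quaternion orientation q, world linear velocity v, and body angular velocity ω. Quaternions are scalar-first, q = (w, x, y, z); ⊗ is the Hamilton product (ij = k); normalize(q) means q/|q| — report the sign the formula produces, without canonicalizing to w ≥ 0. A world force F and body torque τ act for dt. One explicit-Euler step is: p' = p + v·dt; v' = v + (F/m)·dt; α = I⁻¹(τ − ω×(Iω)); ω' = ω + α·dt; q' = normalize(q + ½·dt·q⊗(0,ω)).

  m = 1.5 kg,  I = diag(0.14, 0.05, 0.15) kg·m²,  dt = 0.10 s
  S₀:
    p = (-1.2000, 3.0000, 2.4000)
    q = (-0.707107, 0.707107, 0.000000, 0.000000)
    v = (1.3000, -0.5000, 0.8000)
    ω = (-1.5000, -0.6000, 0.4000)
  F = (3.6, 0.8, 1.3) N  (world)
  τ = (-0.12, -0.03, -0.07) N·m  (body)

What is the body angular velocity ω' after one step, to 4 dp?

ω' = (-1.5686, -0.6720, 0.4073)

ω×(Iω) gyroscopic = (-0.0240, 0.0060, -0.0810)
α = I⁻¹(τ − ω×Iω) = (-0.6857, -0.7200, 0.0733)
new body rate ω' = (-1.5686, -0.6720, 0.4073)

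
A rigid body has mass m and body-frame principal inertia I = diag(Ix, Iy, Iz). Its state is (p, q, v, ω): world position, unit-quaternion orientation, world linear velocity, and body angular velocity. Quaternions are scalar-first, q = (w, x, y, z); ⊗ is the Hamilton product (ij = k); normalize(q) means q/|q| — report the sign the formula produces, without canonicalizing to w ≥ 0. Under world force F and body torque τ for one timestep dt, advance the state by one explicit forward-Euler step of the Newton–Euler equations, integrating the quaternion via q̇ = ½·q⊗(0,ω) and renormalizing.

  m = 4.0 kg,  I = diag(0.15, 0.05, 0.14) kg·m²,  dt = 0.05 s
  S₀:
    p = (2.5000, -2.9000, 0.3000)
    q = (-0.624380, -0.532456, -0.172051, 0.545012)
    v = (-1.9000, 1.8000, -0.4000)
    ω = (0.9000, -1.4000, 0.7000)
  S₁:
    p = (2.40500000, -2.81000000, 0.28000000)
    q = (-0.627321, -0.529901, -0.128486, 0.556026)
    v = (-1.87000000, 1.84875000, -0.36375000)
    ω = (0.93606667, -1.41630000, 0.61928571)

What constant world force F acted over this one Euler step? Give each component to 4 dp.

F = (2.4000, 3.9000, 2.9000)

velocity change Δv = (0.03000000, 0.04875000, 0.03625000)
applied force F = (2.4000, 3.9000, 2.9000)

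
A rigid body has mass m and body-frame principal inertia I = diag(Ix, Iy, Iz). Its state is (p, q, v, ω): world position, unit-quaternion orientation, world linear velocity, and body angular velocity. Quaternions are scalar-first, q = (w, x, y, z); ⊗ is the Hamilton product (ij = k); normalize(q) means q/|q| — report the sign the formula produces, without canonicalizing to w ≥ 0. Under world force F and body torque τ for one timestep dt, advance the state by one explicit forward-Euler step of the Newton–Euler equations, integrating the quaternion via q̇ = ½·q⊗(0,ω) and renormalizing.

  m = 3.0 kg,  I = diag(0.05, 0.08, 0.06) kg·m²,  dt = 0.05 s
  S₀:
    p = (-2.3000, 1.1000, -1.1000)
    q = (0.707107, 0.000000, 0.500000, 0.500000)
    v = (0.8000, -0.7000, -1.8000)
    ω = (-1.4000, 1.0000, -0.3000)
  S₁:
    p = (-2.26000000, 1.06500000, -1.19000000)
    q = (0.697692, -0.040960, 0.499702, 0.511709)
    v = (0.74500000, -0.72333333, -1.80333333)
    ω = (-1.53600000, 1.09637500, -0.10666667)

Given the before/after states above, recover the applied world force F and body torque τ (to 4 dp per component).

F = (-3.3000, -1.4000, -0.2000)
τ = (-0.1300, 0.1500, 0.1900)

Δv = v₁−v₀ = (-0.05500000, -0.02333333, -0.00333333)
F = m·Δv/dt = (-3.3000, -1.4000, -0.2000)
ω₁ − ω₀ = (-0.13600000, 0.09637500, 0.19333333)
precession coupling = (0.0060, -0.0042, -0.0420)
I·α + gyro = (-0.1300, 0.1500, 0.1900)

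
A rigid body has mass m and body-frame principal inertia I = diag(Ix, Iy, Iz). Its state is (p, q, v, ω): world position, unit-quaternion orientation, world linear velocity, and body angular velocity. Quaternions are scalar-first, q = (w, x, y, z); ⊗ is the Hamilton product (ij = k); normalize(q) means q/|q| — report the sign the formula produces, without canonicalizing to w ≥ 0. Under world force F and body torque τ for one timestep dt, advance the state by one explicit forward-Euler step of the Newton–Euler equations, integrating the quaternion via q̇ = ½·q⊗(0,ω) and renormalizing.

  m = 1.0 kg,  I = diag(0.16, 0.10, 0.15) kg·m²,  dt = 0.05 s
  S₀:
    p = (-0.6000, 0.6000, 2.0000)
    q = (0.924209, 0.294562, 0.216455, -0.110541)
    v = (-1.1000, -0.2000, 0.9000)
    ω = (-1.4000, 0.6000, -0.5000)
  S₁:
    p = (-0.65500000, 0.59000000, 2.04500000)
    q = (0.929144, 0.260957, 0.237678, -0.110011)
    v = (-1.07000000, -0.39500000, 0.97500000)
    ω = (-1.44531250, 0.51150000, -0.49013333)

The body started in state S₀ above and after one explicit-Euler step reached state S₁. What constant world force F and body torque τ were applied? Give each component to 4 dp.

Δv = v₁−v₀ = (0.03000000, -0.19500000, 0.07500000)
F = m·Δv/dt = (0.6000, -3.9000, 1.5000)
Δω = ω₁−ω₀ = (-0.04531250, -0.08850000, 0.00986667)
ω₀×(Iω₀) = (-0.0150, 0.0070, 0.0504)
I·α + gyro = (-0.1600, -0.1700, 0.0800)

F = (0.6000, -3.9000, 1.5000)
τ = (-0.1600, -0.1700, 0.0800)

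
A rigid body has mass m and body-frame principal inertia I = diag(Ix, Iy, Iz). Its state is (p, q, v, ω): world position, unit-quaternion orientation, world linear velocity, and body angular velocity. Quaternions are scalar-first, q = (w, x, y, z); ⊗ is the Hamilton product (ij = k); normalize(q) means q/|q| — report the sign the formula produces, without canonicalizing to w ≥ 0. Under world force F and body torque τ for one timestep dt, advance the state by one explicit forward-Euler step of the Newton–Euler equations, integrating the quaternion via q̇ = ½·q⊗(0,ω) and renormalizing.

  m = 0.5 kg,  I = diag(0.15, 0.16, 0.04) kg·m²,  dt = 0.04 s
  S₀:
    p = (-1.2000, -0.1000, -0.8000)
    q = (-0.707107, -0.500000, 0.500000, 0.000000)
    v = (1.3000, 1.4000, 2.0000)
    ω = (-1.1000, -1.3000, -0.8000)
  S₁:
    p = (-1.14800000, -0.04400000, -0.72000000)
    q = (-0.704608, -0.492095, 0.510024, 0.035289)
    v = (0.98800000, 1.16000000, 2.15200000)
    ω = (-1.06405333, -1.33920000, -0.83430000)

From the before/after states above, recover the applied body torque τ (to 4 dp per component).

Δω = ω₁−ω₀ = (0.03594667, -0.03920000, -0.03430000)
gyro term ω₀×Iω₀ = (-0.1248, 0.0968, 0.0143)
I·α + gyro = (0.0100, -0.0600, -0.0200)

τ = (0.0100, -0.0600, -0.0200)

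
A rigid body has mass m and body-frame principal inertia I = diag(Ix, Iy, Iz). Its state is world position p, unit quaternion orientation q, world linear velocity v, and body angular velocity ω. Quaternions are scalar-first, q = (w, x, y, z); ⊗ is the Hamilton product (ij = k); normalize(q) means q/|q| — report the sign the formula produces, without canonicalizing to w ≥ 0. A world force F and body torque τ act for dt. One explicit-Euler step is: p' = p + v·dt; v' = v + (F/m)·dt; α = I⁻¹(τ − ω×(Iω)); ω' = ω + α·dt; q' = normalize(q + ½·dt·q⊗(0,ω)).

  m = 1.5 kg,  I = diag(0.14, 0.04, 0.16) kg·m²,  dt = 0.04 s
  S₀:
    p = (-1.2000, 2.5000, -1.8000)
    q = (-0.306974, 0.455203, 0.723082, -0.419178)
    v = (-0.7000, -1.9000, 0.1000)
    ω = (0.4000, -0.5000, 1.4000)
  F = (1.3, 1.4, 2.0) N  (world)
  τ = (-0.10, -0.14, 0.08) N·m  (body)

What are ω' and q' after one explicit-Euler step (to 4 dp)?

ω×(Iω) gyroscopic = (-0.0840, -0.0112, 0.0200)
α = I⁻¹(τ − ω×Iω) = (-0.1143, -3.2200, 0.3750)
ω' = ω + α·dt = (0.3954, -0.6288, 1.4150)
2q̇ = q⊗(0,ω) = (0.7663090, 0.6799362, -0.6514684, -0.9465979)
q + ½dt·q⊗(0,ω), renormalized = (-0.2915, 0.4686, 0.7097, -0.4379)

ω' = (0.3954, -0.6288, 1.4150)
q' = (-0.2915, 0.4686, 0.7097, -0.4379)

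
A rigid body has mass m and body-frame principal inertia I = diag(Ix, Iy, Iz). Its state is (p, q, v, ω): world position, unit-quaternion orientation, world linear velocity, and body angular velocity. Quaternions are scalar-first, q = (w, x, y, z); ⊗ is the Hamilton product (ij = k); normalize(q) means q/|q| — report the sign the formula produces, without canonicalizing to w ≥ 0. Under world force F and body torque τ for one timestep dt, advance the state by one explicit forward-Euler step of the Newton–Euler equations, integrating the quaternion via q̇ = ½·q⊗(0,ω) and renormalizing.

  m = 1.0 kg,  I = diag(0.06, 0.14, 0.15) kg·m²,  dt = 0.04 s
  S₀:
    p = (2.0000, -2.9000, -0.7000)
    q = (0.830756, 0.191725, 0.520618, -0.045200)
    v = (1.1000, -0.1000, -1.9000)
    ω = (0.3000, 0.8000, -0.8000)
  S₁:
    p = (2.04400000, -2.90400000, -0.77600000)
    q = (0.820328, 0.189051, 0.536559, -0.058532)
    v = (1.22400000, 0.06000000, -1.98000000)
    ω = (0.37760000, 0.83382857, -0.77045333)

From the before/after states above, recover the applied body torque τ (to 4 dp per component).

ω₁ − ω₀ = (0.07760000, 0.03382857, 0.02954667)
ω₀×(Iω₀) = (-0.0064, 0.0216, 0.0192)
τ = I·(Δω/dt) + ω₀×(Iω₀) = (0.1100, 0.1400, 0.1300)

τ = (0.1100, 0.1400, 0.1300)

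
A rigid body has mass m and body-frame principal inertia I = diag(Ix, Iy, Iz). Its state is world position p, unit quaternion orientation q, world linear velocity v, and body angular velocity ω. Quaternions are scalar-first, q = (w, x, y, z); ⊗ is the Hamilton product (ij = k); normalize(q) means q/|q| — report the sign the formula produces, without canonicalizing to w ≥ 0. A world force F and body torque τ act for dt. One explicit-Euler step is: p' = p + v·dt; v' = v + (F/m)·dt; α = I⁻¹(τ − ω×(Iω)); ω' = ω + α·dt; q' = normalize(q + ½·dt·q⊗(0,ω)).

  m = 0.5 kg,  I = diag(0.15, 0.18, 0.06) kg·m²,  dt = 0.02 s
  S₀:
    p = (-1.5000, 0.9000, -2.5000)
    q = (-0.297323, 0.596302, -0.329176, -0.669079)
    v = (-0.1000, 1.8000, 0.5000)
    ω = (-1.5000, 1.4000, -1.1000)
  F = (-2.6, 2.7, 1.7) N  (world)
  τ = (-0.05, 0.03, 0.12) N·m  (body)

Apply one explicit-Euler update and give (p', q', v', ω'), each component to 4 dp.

gyro term ω×Iω = (0.1848, 0.1485, -0.0630)
α = I⁻¹(τ − ω×Iω) = (-1.5653, -0.6583, 3.0500)
ω + α·dt = (-1.5313, 1.3868, -1.0390)
2q̇ = q⊗(0,ω) = (0.6193125, 1.7447887, 1.2432985, 0.6681141)
updated quaternion q' = (-0.2911, 0.6136, -0.3167, -0.6622)
a = F/m = (-5.2000, 5.4000, 3.4000)
new position p' = (-1.5020, 0.9360, -2.4900)
v' = v + a·dt = (-0.2040, 1.9080, 0.5680)

p' = (-1.5020, 0.9360, -2.4900)
q' = (-0.2911, 0.6136, -0.3167, -0.6622)
v' = (-0.2040, 1.9080, 0.5680)
ω' = (-1.5313, 1.3868, -1.0390)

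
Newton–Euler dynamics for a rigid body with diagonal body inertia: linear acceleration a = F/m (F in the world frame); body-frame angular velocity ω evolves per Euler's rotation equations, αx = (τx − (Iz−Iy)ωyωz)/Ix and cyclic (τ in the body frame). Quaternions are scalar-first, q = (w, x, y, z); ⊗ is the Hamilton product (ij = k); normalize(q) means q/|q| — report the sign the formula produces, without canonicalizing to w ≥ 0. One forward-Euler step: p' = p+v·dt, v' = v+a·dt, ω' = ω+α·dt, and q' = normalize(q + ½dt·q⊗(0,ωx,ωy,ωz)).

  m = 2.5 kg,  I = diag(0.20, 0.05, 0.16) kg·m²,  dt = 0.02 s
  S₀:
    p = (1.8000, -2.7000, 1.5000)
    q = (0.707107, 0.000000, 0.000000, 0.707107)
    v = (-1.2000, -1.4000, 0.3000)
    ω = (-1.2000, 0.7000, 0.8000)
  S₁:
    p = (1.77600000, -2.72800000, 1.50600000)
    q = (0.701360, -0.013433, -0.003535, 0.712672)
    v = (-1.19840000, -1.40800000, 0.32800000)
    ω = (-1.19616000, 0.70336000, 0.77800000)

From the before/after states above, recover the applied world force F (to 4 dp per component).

F = (0.2000, -1.0000, 3.5000)

v₁ − v₀ = (0.00160000, -0.00800000, 0.02800000)
applied force F = (0.2000, -1.0000, 3.5000)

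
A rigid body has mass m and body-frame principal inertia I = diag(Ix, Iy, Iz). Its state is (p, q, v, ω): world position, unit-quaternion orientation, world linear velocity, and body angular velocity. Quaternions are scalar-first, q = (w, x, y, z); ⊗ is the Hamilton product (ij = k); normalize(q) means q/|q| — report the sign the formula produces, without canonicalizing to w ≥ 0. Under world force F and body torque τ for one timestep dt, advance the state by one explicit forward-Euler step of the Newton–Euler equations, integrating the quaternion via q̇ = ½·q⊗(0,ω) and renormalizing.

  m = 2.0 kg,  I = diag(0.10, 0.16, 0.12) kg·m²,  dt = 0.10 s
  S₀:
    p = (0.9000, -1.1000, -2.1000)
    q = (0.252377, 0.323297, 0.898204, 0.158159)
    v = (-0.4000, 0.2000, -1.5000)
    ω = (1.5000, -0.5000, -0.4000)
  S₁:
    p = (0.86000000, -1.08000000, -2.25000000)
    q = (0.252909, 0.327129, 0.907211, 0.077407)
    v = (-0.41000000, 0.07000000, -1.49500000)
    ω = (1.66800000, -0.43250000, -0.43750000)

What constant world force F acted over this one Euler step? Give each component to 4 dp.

F = (-0.2000, -2.6000, 0.1000)

velocity change Δv = (-0.01000000, -0.13000000, 0.00500000)
m·(v₁−v₀)/dt = (-0.2000, -2.6000, 0.1000)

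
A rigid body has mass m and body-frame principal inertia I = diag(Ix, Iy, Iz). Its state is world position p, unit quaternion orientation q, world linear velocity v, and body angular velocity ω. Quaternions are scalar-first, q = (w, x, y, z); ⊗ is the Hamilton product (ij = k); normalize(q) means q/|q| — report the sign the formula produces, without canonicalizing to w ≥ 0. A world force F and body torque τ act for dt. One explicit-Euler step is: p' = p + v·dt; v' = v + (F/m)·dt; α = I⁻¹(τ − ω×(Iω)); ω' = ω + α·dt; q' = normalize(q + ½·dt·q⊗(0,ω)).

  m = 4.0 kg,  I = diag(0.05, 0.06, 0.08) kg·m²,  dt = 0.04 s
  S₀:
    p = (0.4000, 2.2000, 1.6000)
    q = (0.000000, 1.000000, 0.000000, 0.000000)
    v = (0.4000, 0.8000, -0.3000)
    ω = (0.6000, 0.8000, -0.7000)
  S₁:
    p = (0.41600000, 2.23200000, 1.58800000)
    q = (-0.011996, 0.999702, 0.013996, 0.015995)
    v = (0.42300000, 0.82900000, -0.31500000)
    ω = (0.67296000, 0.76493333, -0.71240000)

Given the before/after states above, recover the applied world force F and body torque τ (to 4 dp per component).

ω₁ − ω₀ = (0.07296000, -0.03506667, -0.01240000)
τ = I·(Δω/dt) + ω₀×(Iω₀) = (0.0800, -0.0400, -0.0200)
velocity change Δv = (0.02300000, 0.02900000, -0.01500000)
m·(v₁−v₀)/dt = (2.3000, 2.9000, -1.5000)

F = (2.3000, 2.9000, -1.5000)
τ = (0.0800, -0.0400, -0.0200)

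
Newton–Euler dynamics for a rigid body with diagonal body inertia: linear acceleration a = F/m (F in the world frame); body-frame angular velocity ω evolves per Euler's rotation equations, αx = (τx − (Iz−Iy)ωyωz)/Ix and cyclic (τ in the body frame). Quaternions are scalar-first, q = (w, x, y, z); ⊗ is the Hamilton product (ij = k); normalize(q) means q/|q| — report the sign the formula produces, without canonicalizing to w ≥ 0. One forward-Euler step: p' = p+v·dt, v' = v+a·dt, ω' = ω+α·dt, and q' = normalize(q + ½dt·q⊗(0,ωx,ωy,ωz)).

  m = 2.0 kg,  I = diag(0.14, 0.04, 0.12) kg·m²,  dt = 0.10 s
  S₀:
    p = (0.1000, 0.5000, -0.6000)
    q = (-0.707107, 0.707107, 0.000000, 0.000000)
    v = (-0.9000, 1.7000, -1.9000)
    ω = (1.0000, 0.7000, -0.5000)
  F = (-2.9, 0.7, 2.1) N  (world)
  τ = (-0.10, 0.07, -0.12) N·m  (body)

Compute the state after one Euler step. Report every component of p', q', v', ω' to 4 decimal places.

p + v·dt = (0.0100, 0.6700, -0.7900)
v + (F/m)dt = (-1.0450, 1.7350, -1.7950)
(τ − ω×Iω)/I = (-0.5143, 2.0000, -0.4167)
ω' = ω + α·dt = (0.9486, 0.9000, -0.5417)
q⊗(0,ω) = (-0.7071070, -0.7071070, -0.1414214, 0.8485284)
q + ½dt·q⊗(0,ω), renormalized = (-0.7409, 0.6703, -0.0071, 0.0423)

p' = (0.0100, 0.6700, -0.7900)
q' = (-0.7409, 0.6703, -0.0071, 0.0423)
v' = (-1.0450, 1.7350, -1.7950)
ω' = (0.9486, 0.9000, -0.5417)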